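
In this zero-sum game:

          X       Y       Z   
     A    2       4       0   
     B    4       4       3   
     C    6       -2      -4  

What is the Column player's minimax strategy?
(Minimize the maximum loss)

Column should play Z, value = 3

Work:
Column player minimizes Row's maximum payoff:
Column X: max payoff to Row = 6
Column Y: max payoff to Row = 4
Column Z: max payoff to Row = 3
Minimum is 3, achieved by column Z.
Minimax strategy: Z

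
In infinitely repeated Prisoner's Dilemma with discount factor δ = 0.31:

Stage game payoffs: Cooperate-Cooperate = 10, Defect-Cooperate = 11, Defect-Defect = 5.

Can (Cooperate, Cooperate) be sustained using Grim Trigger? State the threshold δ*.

δ* = 0.1667; since δ = 0.31 ≥ 0.1667, cooperation can be sustained

Work:
For Grim Trigger:
Cooperate forever: 10/(1-δ)
Defect then punished: 11 + 5·δ/(1-δ)
Need: 10/(1-δ) ≥ 11 + 5·δ/(1-δ)
Solving: δ ≥ (T-R)/(T-P) = (11-10)/(11-5) = 0.1667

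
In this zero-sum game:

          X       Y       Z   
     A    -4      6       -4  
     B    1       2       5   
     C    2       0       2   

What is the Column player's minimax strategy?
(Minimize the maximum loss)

Column should play X, value = 2

Work:
Column player minimizes Row's maximum payoff:
Column X: max payoff to Row = 2
Column Y: max payoff to Row = 6
Column Z: max payoff to Row = 5
Minimum is 2, achieved by column X.
Minimax strategy: X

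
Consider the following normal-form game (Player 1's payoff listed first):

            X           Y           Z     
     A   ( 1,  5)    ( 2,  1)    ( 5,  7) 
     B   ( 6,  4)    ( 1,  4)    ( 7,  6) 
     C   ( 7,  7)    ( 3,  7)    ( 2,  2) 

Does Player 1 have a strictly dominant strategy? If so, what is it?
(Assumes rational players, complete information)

No strictly dominant strategy exists for Player 1

Work:
A strategy strictly dominates another if it gives a strictly higher payoff against every opponent action. Compare each pair of P1's strategies column-by-column:
  A vs B: [1 vs 6, 2 vs 1, 5 vs 7] → A does not strictly dominate B (column X: 1 ≤ 6)
  A vs C: [1 vs 7, 2 vs 3, 5 vs 2] → A does not strictly dominate C (column X: 1 ≤ 7)
  B vs A: [6 vs 1, 1 vs 2, 7 vs 5] → B does not strictly dominate A (column Y: 1 ≤ 2)
  B vs C: [6 vs 7, 1 vs 3, 7 vs 2] → B does not strictly dominate C (column X: 6 ≤ 7)
  C vs A: [7 vs 1, 3 vs 2, 2 vs 5] → C does not strictly dominate A (column Z: 2 ≤ 5)
  C vs B: [7 vs 6, 3 vs 1, 2 vs 7] → C does not strictly dominate B (column Z: 2 ≤ 7)
No single strategy strictly dominates all others → no strictly dominant strategy.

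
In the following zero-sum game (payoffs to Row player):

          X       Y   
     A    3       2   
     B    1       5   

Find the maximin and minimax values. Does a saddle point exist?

Maximin = 2, Minimax = 3, Saddle: False

Work:
Row minimums: [2, 1] → maximin = 2
Column maximums: [3, 5] → minimax = 3
No saddle point (maximin ≠ minimax). Mixed strategy needed.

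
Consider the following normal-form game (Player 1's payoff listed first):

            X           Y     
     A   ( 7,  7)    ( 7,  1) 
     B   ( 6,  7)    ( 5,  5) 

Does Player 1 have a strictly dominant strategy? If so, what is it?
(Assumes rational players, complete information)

Yes, Player 1's strictly dominant strategy is A

Work:
A strategy strictly dominates another if it gives a strictly higher payoff against every opponent action. Compare each pair of P1's strategies column-by-column:
  A vs B: [7 vs 6, 7 vs 5] → A strictly dominates B
  B vs A: [6 vs 7, 5 vs 7] → B does not strictly dominate A (column X: 6 ≤ 7)
A strictly dominates every other strategy → strictly dominant.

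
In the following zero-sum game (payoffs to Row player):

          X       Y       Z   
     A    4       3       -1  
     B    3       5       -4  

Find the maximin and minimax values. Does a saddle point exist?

Maximin = -1, Minimax = -1, Saddle: True

Work:
Row minimums: [-1, -4] → maximin = -1
Column maximums: [4, 5, -1] → minimax = -1
Saddle point exists! Game value = -1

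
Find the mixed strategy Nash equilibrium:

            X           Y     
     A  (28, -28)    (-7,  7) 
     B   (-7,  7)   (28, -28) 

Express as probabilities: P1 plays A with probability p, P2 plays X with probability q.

p = 0.5, q = 0.5

Work:
Find probabilities that make opponent indifferent:
P2 chooses q to make P1 indifferent between A and B
P1 chooses p to make P2 indifferent between X and Y
Mixed NE: P1 plays (A: 0.5, B: 0.5), P2 plays (X: 0.5, Y: 0.5)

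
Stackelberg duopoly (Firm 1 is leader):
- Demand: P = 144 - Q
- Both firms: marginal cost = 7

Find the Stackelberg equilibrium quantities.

q₁* (leader) = 68.5, q₂* (follower) = 34.25

Work:
Follower's reaction: q₂ = (a - c - q₁)/2
Leader substitutes: π₁ = q₁·(a - q₁ - (a-c-q₁)/2 - c)
FOC: q₁* = (144 - 7)/2 = 68.50
Then: q₂* = (144 - 7 - 68.5)/2 = 34.25
Leader has first-mover advantage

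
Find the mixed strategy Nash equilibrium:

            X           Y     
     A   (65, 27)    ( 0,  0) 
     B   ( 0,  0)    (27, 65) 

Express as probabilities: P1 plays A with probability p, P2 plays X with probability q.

p = 0.7065, q = 0.2935

Work:
Find probabilities that make opponent indifferent:
P2 chooses q to make P1 indifferent between A and B
P1 chooses p to make P2 indifferent between X and Y
Mixed NE: P1 plays (A: 0.7065, B: 0.2935), P2 plays (X: 0.2935, Y: 0.7065)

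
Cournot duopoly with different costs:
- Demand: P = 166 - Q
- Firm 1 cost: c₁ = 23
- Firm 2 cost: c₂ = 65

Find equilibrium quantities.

q₁* = 61.67, q₂* = 19.67

Work:
Reaction: q₁ = (166 - 23 - q₂)/2
Reaction: q₂ = (166 - 65 - q₁)/2
Solve simultaneously:
q₁* = (166 - 2×23 + 65)/3 = 61.67
q₂* = (166 - 2×65 + 23)/3 = 19.67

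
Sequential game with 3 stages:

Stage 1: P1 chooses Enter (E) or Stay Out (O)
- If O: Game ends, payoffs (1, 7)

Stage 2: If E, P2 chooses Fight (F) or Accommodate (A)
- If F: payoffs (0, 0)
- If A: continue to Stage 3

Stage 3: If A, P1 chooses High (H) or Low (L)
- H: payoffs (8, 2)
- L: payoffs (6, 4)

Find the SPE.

SPE: (E, A, H); Outcome (8, 2)

Work:
Stage 3: P1 chooses H (8 vs 6)
Stage 2: P2: F->0, A->2 (anticipating H). Choose A
Stage 1: P1: O->1, E->8 (anticipating A, H). Choose E
SPE path: E -> A -> H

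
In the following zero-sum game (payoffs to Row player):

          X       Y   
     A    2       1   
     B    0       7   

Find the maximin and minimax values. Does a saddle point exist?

Maximin = 1, Minimax = 2, Saddle: False

Work:
Row minimums: [1, 0] → maximin = 1
Column maximums: [2, 7] → minimax = 2
No saddle point (maximin ≠ minimax). Mixed strategy needed.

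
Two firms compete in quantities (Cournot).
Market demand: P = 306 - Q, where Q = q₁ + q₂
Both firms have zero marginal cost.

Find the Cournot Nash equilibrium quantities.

q₁* = q₂* = 102.0; P* = 102.0

Work:
Profit: π_i = P·q_i = (a - q_i - q_j)·q_i
FOC: ∂π_i/∂q_i = a - 2q_i - q_j = 0
Reaction function: q_i = (306 - q_j)/2
Symmetry: q* = 306/3 = 102.0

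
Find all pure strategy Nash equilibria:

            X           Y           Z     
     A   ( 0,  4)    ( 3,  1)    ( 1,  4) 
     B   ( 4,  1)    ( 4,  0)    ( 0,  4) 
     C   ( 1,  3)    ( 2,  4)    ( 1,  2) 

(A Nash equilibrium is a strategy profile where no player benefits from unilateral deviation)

Nash equilibrium: (A, Z)

Work:
Best responses:
  P1 vs X: payoffs [0, 4, 1] → best response B (payoff 4)
  P1 vs Y: payoffs [3, 4, 2] → best response B (payoff 4)
  P1 vs Z: payoffs [1, 0, 1] → best response A/C (payoff 1)
  P2 vs A: payoffs [4, 1, 4] → best response X/Z (payoff 4)
  P2 vs B: payoffs [1, 0, 4] → best response Z (payoff 4)
  P2 vs C: payoffs [3, 4, 2] → best response Y (payoff 4)
Mutual best responses: (A,Z) → Nash equilibria.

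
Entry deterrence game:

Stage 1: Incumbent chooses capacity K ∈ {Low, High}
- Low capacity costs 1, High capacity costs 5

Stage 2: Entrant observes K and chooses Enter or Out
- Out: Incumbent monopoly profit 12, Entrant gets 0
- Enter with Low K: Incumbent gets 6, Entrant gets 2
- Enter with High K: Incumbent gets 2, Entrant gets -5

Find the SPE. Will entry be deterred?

SPE: (High, Enter|Low, Out|High); Entry deterred. Incumbent net profit = 7

Work:
After Low K: Entrant enters (2 > 0)
After High K: Entrant stays out (-5 < 0)
Incumbent: Low → 6−1=5, High → 12−5=7
Incumbent chooses High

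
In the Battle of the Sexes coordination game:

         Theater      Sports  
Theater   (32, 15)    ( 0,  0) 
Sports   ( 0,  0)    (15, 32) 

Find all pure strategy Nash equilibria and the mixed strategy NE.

Pure NE: (Theater, Theater) and (Sports, Sports); Mixed NE: p = 0.6809, q = 0.3191

Work:
Check pure NE:
(Theater, Theater): (32, 15) - no unilateral deviation beneficial
(Sports, Sports): (15, 32) - no unilateral deviation beneficial
Mixed NE: P1 plays Theater with p = 0.6809, P2 plays Theater with q = 0.3191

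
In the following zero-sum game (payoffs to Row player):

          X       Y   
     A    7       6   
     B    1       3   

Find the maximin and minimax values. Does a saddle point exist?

Maximin = 6, Minimax = 6, Saddle: True

Work:
Row minimums: [6, 1] → maximin = 6
Column maximums: [7, 6] → minimax = 6
Saddle point exists! Game value = 6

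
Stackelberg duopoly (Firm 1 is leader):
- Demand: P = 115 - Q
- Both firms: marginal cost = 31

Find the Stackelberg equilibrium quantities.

q₁* (leader) = 42.0, q₂* (follower) = 21.0

Work:
Follower's reaction: q₂ = (a - c - q₁)/2
Leader substitutes: π₁ = q₁·(a - q₁ - (a-c-q₁)/2 - c)
FOC: q₁* = (115 - 31)/2 = 42.00
Then: q₂* = (115 - 31 - 42.0)/2 = 21.00
Leader has first-mover advantage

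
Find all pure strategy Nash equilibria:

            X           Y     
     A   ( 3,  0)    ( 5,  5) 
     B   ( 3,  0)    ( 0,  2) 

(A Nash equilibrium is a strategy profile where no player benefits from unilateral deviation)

Nash equilibrium: (A, Y)

Work:
Best responses:
  P1 vs X: payoffs [3, 3] → best response A/B (payoff 3)
  P1 vs Y: payoffs [5, 0] → best response A (payoff 5)
  P2 vs A: payoffs [0, 5] → best response Y (payoff 5)
  P2 vs B: payoffs [0, 2] → best response Y (payoff 2)
Mutual best responses: (A,Y) → Nash equilibria.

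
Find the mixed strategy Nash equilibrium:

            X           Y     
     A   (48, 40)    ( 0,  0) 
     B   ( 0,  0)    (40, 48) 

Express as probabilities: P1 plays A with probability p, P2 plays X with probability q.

p = 0.5455, q = 0.4545

Work:
Find probabilities that make opponent indifferent:
P2 chooses q to make P1 indifferent between A and B
P1 chooses p to make P2 indifferent between X and Y
Mixed NE: P1 plays (A: 0.5455, B: 0.4545), P2 plays (X: 0.4545, Y: 0.5455)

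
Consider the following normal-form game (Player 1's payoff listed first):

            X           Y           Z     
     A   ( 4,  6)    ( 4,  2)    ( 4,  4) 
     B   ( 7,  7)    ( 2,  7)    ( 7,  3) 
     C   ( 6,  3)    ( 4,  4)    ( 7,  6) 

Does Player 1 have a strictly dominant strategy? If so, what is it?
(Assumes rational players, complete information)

No strictly dominant strategy exists for Player 1

Work:
A strategy strictly dominates another if it gives a strictly higher payoff against every opponent action. Compare each pair of P1's strategies column-by-column:
  A vs B: [4 vs 7, 4 vs 2, 4 vs 7] → A does not strictly dominate B (column X: 4 ≤ 7)
  A vs C: [4 vs 6, 4 vs 4, 4 vs 7] → A does not strictly dominate C (column X: 4 ≤ 6)
  B vs A: [7 vs 4, 2 vs 4, 7 vs 4] → B does not strictly dominate A (column Y: 2 ≤ 4)
  B vs C: [7 vs 6, 2 vs 4, 7 vs 7] → B does not strictly dominate C (column Y: 2 ≤ 4)
  C vs A: [6 vs 4, 4 vs 4, 7 vs 4] → C does not strictly dominate A (column Y: 4 ≤ 4)
  C vs B: [6 vs 7, 4 vs 2, 7 vs 7] → C does not strictly dominate B (column X: 6 ≤ 7)
No single strategy strictly dominates all others → no strictly dominant strategy.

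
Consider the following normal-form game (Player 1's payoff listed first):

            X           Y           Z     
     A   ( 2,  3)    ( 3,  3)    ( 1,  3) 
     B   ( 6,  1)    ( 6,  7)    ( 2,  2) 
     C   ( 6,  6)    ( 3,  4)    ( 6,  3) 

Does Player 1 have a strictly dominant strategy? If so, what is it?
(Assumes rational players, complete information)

No strictly dominant strategy exists for Player 1

Work:
A strategy strictly dominates another if it gives a strictly higher payoff against every opponent action. Compare each pair of P1's strategies column-by-column:
  A vs B: [2 vs 6, 3 vs 6, 1 vs 2] → A does not strictly dominate B (column X: 2 ≤ 6)
  A vs C: [2 vs 6, 3 vs 3, 1 vs 6] → A does not strictly dominate C (column X: 2 ≤ 6)
  B vs A: [6 vs 2, 6 vs 3, 2 vs 1] → B strictly dominates A
  B vs C: [6 vs 6, 6 vs 3, 2 vs 6] → B does not strictly dominate C (column X: 6 ≤ 6)
  C vs A: [6 vs 2, 3 vs 3, 6 vs 1] → C does not strictly dominate A (column Y: 3 ≤ 3)
  C vs B: [6 vs 6, 3 vs 6, 6 vs 2] → C does not strictly dominate B (column X: 6 ≤ 6)
No single strategy strictly dominates all others → no strictly dominant strategy.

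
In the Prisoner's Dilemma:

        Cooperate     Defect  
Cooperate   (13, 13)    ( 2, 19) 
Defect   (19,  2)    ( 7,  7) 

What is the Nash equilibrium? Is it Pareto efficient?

(Defect, Defect) is NE; not Pareto efficient

Work:
Defect dominates Cooperate for both players:
If P2 cooperates: Defect (19) > Cooperate (13)
If P2 defects: Defect (7) > Cooperate (2)
NE: (Defect, Defect) with payoff (7, 7)
But (Cooperate, Cooperate) = (13, 13) Pareto dominates (7, 7)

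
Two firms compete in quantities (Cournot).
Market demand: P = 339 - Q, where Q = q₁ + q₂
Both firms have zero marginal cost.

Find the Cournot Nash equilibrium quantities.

q₁* = q₂* = 113.0; P* = 113.0

Work:
Profit: π_i = P·q_i = (a - q_i - q_j)·q_i
FOC: ∂π_i/∂q_i = a - 2q_i - q_j = 0
Reaction function: q_i = (339 - q_j)/2
Symmetry: q* = 339/3 = 113.0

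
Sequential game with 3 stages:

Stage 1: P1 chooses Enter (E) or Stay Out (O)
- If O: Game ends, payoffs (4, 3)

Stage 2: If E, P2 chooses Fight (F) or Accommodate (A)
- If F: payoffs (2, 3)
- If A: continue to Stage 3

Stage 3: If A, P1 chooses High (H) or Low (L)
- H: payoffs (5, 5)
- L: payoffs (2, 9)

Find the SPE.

SPE: (E, A, H); Outcome (5, 5)

Work:
Stage 3: P1 chooses H (5 vs 2)
Stage 2: P2: F->3, A->5 (anticipating H). Choose A
Stage 1: P1: O->4, E->5 (anticipating A, H). Choose E
SPE path: E -> A -> H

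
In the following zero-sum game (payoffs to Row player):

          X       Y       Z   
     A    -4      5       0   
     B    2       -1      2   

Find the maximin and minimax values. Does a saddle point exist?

Maximin = -1, Minimax = 2, Saddle: False

Work:
Row minimums: [-4, -1] → maximin = -1
Column maximums: [2, 5, 2] → minimax = 2
No saddle point (maximin ≠ minimax). Mixed strategy needed.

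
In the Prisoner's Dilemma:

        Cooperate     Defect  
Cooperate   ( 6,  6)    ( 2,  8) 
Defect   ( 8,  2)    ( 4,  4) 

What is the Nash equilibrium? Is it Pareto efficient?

(Defect, Defect) is NE; not Pareto efficient

Work:
Defect dominates Cooperate for both players:
If P2 cooperates: Defect (8) > Cooperate (6)
If P2 defects: Defect (4) > Cooperate (2)
NE: (Defect, Defect) with payoff (4, 4)
But (Cooperate, Cooperate) = (6, 6) Pareto dominates (4, 4)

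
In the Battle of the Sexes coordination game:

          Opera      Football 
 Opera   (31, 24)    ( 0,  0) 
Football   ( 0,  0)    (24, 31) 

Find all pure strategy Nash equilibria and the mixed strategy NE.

Pure NE: (Opera, Opera) and (Football, Football); Mixed NE: p = 0.5636, q = 0.4364

Work:
Check pure NE:
(Opera, Opera): (31, 24) - no unilateral deviation beneficial
(Football, Football): (24, 31) - no unilateral deviation beneficial
Mixed NE: P1 plays Opera with p = 0.5636, P2 plays Opera with q = 0.4364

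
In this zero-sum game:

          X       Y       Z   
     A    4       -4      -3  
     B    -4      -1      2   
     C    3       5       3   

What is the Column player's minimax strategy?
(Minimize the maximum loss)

Column should play Z, value = 3

Work:
Column player minimizes Row's maximum payoff:
Column X: max payoff to Row = 4
Column Y: max payoff to Row = 5
Column Z: max payoff to Row = 3
Minimum is 3, achieved by column Z.
Minimax strategy: Z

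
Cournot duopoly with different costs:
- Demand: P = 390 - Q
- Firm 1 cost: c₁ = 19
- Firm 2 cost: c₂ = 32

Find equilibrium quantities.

q₁* = 128.0, q₂* = 115.0

Work:
Reaction: q₁ = (390 - 19 - q₂)/2
Reaction: q₂ = (390 - 32 - q₁)/2
Solve simultaneously:
q₁* = (390 - 2×19 + 32)/3 = 128.0
q₂* = (390 - 2×32 + 19)/3 = 115.0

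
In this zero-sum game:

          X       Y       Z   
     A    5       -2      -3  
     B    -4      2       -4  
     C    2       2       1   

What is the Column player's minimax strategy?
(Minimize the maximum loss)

Column should play Z, value = 1

Work:
Column player minimizes Row's maximum payoff:
Column X: max payoff to Row = 5
Column Y: max payoff to Row = 2
Column Z: max payoff to Row = 1
Minimum is 1, achieved by column Z.
Minimax strategy: Z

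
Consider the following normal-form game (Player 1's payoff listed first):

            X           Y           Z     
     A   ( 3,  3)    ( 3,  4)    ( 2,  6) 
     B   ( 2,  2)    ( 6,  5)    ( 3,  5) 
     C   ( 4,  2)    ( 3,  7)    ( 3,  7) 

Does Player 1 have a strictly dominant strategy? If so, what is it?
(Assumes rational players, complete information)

No strictly dominant strategy exists for Player 1

Work:
A strategy strictly dominates another if it gives a strictly higher payoff against every opponent action. Compare each pair of P1's strategies column-by-column:
  A vs B: [3 vs 2, 3 vs 6, 2 vs 3] → A does not strictly dominate B (column Y: 3 ≤ 6)
  A vs C: [3 vs 4, 3 vs 3, 2 vs 3] → A does not strictly dominate C (column X: 3 ≤ 4)
  B vs A: [2 vs 3, 6 vs 3, 3 vs 2] → B does not strictly dominate A (column X: 2 ≤ 3)
  B vs C: [2 vs 4, 6 vs 3, 3 vs 3] → B does not strictly dominate C (column X: 2 ≤ 4)
  C vs A: [4 vs 3, 3 vs 3, 3 vs 2] → C does not strictly dominate A (column Y: 3 ≤ 3)
  C vs B: [4 vs 2, 3 vs 6, 3 vs 3] → C does not strictly dominate B (column Y: 3 ≤ 6)
No single strategy strictly dominates all others → no strictly dominant strategy.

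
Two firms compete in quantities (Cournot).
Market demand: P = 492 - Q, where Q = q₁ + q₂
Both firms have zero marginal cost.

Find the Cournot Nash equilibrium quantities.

q₁* = q₂* = 164.0; P* = 164.0

Work:
Profit: π_i = P·q_i = (a - q_i - q_j)·q_i
FOC: ∂π_i/∂q_i = a - 2q_i - q_j = 0
Reaction function: q_i = (492 - q_j)/2
Symmetry: q* = 492/3 = 164.0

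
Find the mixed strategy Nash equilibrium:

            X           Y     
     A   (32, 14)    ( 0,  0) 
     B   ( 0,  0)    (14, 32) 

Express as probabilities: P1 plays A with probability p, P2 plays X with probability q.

p = 0.6957, q = 0.3043

Work:
Find probabilities that make opponent indifferent:
P2 chooses q to make P1 indifferent between A and B
P1 chooses p to make P2 indifferent between X and Y
Mixed NE: P1 plays (A: 0.6957, B: 0.3043), P2 plays (X: 0.3043, Y: 0.6957)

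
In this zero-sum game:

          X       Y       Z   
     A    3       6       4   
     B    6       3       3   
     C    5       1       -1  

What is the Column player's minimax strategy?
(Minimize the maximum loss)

Column should play Z, value = 4

Work:
Column player minimizes Row's maximum payoff:
Column X: max payoff to Row = 6
Column Y: max payoff to Row = 6
Column Z: max payoff to Row = 4
Minimum is 4, achieved by column Z.
Minimax strategy: Z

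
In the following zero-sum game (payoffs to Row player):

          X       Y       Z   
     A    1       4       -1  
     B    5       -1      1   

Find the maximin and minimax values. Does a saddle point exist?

Maximin = -1, Minimax = 1, Saddle: False

Work:
Row minimums: [-1, -1] → maximin = -1
Column maximums: [5, 4, 1] → minimax = 1
No saddle point (maximin ≠ minimax). Mixed strategy needed.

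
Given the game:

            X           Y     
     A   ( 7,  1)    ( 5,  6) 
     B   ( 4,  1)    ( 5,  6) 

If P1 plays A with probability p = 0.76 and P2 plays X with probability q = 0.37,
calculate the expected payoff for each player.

E[P1] = 5.4736, E[P2] = 4.15

Work:
E[P1] = p·q·π₁(A,X) + p·(1-q)·π₁(A,Y) + (1-p)·q·π₁(B,X) + (1-p)·(1-q)·π₁(B,Y)
= 0.76·0.37·7 + 0.76·0.63·5 + 0.24·0.37·4 + 0.24·0.63·5
= 5.4736

E[P2] = 4.15 (similar calculation)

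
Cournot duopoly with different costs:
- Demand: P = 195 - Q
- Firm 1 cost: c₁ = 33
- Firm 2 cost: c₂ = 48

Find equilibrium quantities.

q₁* = 59.0, q₂* = 44.0

Work:
Reaction: q₁ = (195 - 33 - q₂)/2
Reaction: q₂ = (195 - 48 - q₁)/2
Solve simultaneously:
q₁* = (195 - 2×33 + 48)/3 = 59.0
q₂* = (195 - 2×48 + 33)/3 = 44.0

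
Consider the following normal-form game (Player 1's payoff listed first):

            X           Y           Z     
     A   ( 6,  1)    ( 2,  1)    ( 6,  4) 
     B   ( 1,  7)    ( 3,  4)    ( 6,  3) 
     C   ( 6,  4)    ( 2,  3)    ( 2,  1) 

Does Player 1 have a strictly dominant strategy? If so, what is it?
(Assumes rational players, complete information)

No strictly dominant strategy exists for Player 1

Work:
A strategy strictly dominates another if it gives a strictly higher payoff against every opponent action. Compare each pair of P1's strategies column-by-column:
  A vs B: [6 vs 1, 2 vs 3, 6 vs 6] → A does not strictly dominate B (column Y: 2 ≤ 3)
  A vs C: [6 vs 6, 2 vs 2, 6 vs 2] → A does not strictly dominate C (column X: 6 ≤ 6)
  B vs A: [1 vs 6, 3 vs 2, 6 vs 6] → B does not strictly dominate A (column X: 1 ≤ 6)
  B vs C: [1 vs 6, 3 vs 2, 6 vs 2] → B does not strictly dominate C (column X: 1 ≤ 6)
  C vs A: [6 vs 6, 2 vs 2, 2 vs 6] → C does not strictly dominate A (column X: 6 ≤ 6)
  C vs B: [6 vs 1, 2 vs 3, 2 vs 6] → C does not strictly dominate B (column Y: 2 ≤ 3)
No single strategy strictly dominates all others → no strictly dominant strategy.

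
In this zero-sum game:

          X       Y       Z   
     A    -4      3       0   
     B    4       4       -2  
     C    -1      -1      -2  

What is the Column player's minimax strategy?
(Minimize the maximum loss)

Column should play Z, value = 0

Work:
Column player minimizes Row's maximum payoff:
Column X: max payoff to Row = 4
Column Y: max payoff to Row = 4
Column Z: max payoff to Row = 0
Minimum is 0, achieved by column Z.
Minimax strategy: Z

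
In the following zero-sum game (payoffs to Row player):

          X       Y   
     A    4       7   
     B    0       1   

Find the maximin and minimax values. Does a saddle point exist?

Maximin = 4, Minimax = 4, Saddle: True

Work:
Row minimums: [4, 0] → maximin = 4
Column maximums: [4, 7] → minimax = 4
Saddle point exists! Game value = 4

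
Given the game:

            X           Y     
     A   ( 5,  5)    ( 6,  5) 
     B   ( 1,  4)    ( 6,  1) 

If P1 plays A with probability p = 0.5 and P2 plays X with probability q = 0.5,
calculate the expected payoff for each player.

E[P1] = 4.5, E[P2] = 3.75

Work:
E[P1] = p·q·π₁(A,X) + p·(1-q)·π₁(A,Y) + (1-p)·q·π₁(B,X) + (1-p)·(1-q)·π₁(B,Y)
= 0.5·0.5·5 + 0.5·0.5·6 + 0.5·0.5·1 + 0.5·0.5·6
= 4.5

E[P2] = 3.75 (similar calculation)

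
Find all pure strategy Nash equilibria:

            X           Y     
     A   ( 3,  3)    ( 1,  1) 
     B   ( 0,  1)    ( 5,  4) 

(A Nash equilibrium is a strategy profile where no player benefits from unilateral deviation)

Nash equilibrium: (A, X), (B, Y)

Work:
Best responses:
  P1 vs X: payoffs [3, 0] → best response A (payoff 3)
  P1 vs Y: payoffs [1, 5] → best response B (payoff 5)
  P2 vs A: payoffs [3, 1] → best response X (payoff 3)
  P2 vs B: payoffs [1, 4] → best response Y (payoff 4)
Mutual best responses: (A,X), (B,Y) → Nash equilibria.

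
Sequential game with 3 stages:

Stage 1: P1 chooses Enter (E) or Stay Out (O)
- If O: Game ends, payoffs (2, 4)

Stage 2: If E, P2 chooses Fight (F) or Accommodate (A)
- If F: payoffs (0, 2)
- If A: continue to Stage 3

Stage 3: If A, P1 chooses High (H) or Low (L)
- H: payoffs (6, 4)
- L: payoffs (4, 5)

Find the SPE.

SPE: (E, A, H); Outcome (6, 4)

Work:
Stage 3: P1 chooses H (6 vs 4)
Stage 2: P2: F->2, A->4 (anticipating H). Choose A
Stage 1: P1: O->2, E->6 (anticipating A, H). Choose E
SPE path: E -> A -> H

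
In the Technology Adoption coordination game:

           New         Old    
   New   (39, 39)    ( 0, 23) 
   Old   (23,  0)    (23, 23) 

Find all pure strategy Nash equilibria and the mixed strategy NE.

Pure NE: (New, New) and (Old, Old); Mixed NE: p = 0.5897, q = 0.5897

Work:
Check pure NE:
(New, New): (39, 39) - no unilateral deviation beneficial
(Old, Old): (23, 23) - no unilateral deviation beneficial
Mixed NE: P1 plays New with p = 0.5897, P2 plays New with q = 0.5897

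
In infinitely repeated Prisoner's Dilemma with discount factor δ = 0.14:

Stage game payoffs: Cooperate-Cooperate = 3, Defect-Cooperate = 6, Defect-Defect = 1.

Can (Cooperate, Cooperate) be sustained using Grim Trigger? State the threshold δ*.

δ* = 0.6; since δ = 0.14 < 0.6, cooperation cannot be sustained

Work:
For Grim Trigger:
Cooperate forever: 3/(1-δ)
Defect then punished: 6 + 1·δ/(1-δ)
Need: 3/(1-δ) ≥ 6 + 1·δ/(1-δ)
Solving: δ ≥ (T-R)/(T-P) = (6-3)/(6-1) = 0.6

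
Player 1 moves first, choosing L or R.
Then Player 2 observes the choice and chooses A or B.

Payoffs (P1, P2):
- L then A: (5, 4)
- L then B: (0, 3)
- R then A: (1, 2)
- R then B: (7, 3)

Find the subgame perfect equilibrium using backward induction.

P1 plays R, P2 plays A after L and B after R; Payoff (7, 3)

Work:
Backward induction:
After L: P2 chooses A → P1 gets 5
After R: P2 chooses B → P1 gets 7
P1 chooses R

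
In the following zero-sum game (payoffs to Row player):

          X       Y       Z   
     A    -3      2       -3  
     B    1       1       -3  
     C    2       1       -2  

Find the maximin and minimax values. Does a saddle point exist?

Maximin = -2, Minimax = -2, Saddle: True

Work:
Row minimums: [-3, -3, -2] → maximin = -2
Column maximums: [2, 2, -2] → minimax = -2
Saddle point exists! Game value = -2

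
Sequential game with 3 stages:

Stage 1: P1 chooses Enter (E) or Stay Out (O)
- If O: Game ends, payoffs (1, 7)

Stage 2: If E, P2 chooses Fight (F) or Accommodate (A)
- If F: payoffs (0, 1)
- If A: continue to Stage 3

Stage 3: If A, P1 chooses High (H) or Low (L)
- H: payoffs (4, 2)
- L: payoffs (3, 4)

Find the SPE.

SPE: (E, A, H); Outcome (4, 2)

Work:
Stage 3: P1 chooses H (4 vs 3)
Stage 2: P2: F->1, A->2 (anticipating H). Choose A
Stage 1: P1: O->1, E->4 (anticipating A, H). Choose E
SPE path: E -> A -> H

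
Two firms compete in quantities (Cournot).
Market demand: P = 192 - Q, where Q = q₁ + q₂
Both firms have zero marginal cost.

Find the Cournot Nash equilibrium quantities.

q₁* = q₂* = 64.0; P* = 64.0

Work:
Profit: π_i = P·q_i = (a - q_i - q_j)·q_i
FOC: ∂π_i/∂q_i = a - 2q_i - q_j = 0
Reaction function: q_i = (192 - q_j)/2
Symmetry: q* = 192/3 = 64.0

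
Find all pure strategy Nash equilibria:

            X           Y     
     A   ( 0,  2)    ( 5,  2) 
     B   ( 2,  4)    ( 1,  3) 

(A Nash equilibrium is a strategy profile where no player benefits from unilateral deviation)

Nash equilibrium: (A, Y), (B, X)

Work:
Best responses:
  P1 vs X: payoffs [0, 2] → best response B (payoff 2)
  P1 vs Y: payoffs [5, 1] → best response A (payoff 5)
  P2 vs A: payoffs [2, 2] → best response X/Y (payoff 2)
  P2 vs B: payoffs [4, 3] → best response X (payoff 4)
Mutual best responses: (A,Y), (B,X) → Nash equilibria.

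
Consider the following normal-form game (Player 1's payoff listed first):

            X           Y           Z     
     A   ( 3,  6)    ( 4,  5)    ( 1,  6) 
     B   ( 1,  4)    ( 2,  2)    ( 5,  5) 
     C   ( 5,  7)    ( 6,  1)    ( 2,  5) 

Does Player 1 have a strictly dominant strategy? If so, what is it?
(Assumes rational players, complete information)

No strictly dominant strategy exists for Player 1

Work:
A strategy strictly dominates another if it gives a strictly higher payoff against every opponent action. Compare each pair of P1's strategies column-by-column:
  A vs B: [3 vs 1, 4 vs 2, 1 vs 5] → A does not strictly dominate B (column Z: 1 ≤ 5)
  A vs C: [3 vs 5, 4 vs 6, 1 vs 2] → A does not strictly dominate C (column X: 3 ≤ 5)
  B vs A: [1 vs 3, 2 vs 4, 5 vs 1] → B does not strictly dominate A (column X: 1 ≤ 3)
  B vs C: [1 vs 5, 2 vs 6, 5 vs 2] → B does not strictly dominate C (column X: 1 ≤ 5)
  C vs A: [5 vs 3, 6 vs 4, 2 vs 1] → C strictly dominates A
  C vs B: [5 vs 1, 6 vs 2, 2 vs 5] → C does not strictly dominate B (column Z: 2 ≤ 5)
No single strategy strictly dominates all others → no strictly dominant strategy.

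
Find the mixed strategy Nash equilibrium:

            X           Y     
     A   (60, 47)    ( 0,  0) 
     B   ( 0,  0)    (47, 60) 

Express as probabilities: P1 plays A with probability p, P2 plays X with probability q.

p = 0.5607, q = 0.4393

Work:
Find probabilities that make opponent indifferent:
P2 chooses q to make P1 indifferent between A and B
P1 chooses p to make P2 indifferent between X and Y
Mixed NE: P1 plays (A: 0.5607, B: 0.4393), P2 plays (X: 0.4393, Y: 0.5607)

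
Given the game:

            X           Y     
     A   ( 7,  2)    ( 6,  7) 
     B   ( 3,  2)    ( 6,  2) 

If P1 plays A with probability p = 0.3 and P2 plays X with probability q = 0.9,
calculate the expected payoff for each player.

E[P1] = 4.38, E[P2] = 2.15

Work:
E[P1] = p·q·π₁(A,X) + p·(1-q)·π₁(A,Y) + (1-p)·q·π₁(B,X) + (1-p)·(1-q)·π₁(B,Y)
= 0.3·0.9·7 + 0.3·0.1·6 + 0.7·0.9·3 + 0.7·0.1·6
= 4.38

E[P2] = 2.15 (similar calculation)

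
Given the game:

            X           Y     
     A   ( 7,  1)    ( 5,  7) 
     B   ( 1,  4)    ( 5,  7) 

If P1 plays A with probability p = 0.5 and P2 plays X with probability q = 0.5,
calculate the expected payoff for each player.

E[P1] = 4.5, E[P2] = 4.75

Work:
E[P1] = p·q·π₁(A,X) + p·(1-q)·π₁(A,Y) + (1-p)·q·π₁(B,X) + (1-p)·(1-q)·π₁(B,Y)
= 0.5·0.5·7 + 0.5·0.5·5 + 0.5·0.5·1 + 0.5·0.5·5
= 4.5

E[P2] = 4.75 (similar calculation)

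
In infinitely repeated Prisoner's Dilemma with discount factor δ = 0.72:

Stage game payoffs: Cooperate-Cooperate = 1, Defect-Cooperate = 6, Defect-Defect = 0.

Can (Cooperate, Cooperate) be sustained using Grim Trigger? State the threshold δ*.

δ* = 0.8333; since δ = 0.72 < 0.8333, cooperation cannot be sustained

Work:
For Grim Trigger:
Cooperate forever: 1/(1-δ)
Defect then punished: 6 + 0·δ/(1-δ)
Need: 1/(1-δ) ≥ 6 + 0·δ/(1-δ)
Solving: δ ≥ (T-R)/(T-P) = (6-1)/(6-0) = 0.8333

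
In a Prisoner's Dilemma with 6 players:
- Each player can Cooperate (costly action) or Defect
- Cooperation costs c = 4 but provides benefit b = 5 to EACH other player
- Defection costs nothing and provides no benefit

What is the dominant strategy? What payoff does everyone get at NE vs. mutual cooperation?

Dominant: Defect; NE payoff = 0; Coop payoff = 21

Work:
Defect dominates (saves cost c = 4, benefit to others is external)
NE: All defect → everyone gets 0
If all cooperate: each receives (5)×5 - 4 = 21
Social dilemma: 21 > 0 but NE gives 0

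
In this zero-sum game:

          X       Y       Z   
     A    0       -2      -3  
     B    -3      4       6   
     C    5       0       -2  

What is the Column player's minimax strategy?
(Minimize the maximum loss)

Column should play Y, value = 4

Work:
Column player minimizes Row's maximum payoff:
Column X: max payoff to Row = 5
Column Y: max payoff to Row = 4
Column Z: max payoff to Row = 6
Minimum is 4, achieved by column Y.
Minimax strategy: Y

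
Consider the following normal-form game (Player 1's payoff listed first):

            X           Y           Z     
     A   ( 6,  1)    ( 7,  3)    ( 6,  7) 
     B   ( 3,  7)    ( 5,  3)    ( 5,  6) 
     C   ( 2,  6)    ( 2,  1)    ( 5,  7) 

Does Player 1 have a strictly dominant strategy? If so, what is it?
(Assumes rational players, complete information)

Yes, Player 1's strictly dominant strategy is A

Work:
A strategy strictly dominates another if it gives a strictly higher payoff against every opponent action. Compare each pair of P1's strategies column-by-column:
  A vs B: [6 vs 3, 7 vs 5, 6 vs 5] → A strictly dominates B
  A vs C: [6 vs 2, 7 vs 2, 6 vs 5] → A strictly dominates C
  B vs A: [3 vs 6, 5 vs 7, 5 vs 6] → B does not strictly dominate A (column X: 3 ≤ 6)
  B vs C: [3 vs 2, 5 vs 2, 5 vs 5] → B does not strictly dominate C (column Z: 5 ≤ 5)
  C vs A: [2 vs 6, 2 vs 7, 5 vs 6] → C does not strictly dominate A (column X: 2 ≤ 6)
  C vs B: [2 vs 3, 2 vs 5, 5 vs 5] → C does not strictly dominate B (column X: 2 ≤ 3)
A strictly dominates every other strategy → strictly dominant.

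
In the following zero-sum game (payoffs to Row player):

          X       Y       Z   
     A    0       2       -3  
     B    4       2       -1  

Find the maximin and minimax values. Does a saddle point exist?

Maximin = -1, Minimax = -1, Saddle: True

Work:
Row minimums: [-3, -1] → maximin = -1
Column maximums: [4, 2, -1] → minimax = -1
Saddle point exists! Game value = -1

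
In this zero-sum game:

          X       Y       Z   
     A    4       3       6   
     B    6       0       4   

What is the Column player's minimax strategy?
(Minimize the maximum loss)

Column should play Y, value = 3

Work:
Column player minimizes Row's maximum payoff:
Column X: max payoff to Row = 6
Column Y: max payoff to Row = 3
Column Z: max payoff to Row = 6
Minimum is 3, achieved by column Y.
Minimax strategy: Y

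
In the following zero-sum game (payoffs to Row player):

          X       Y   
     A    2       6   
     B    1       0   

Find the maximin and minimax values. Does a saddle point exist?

Maximin = 2, Minimax = 2, Saddle: True

Work:
Row minimums: [2, 0] → maximin = 2
Column maximums: [2, 6] → minimax = 2
Saddle point exists! Game value = 2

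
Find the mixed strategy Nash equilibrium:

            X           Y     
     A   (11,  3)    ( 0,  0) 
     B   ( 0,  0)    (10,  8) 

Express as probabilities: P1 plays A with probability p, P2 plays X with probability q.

p = 0.7273, q = 0.4762

Work:
Find probabilities that make opponent indifferent:
P2 chooses q to make P1 indifferent between A and B
P1 chooses p to make P2 indifferent between X and Y
Mixed NE: P1 plays (A: 0.7273, B: 0.2727), P2 plays (X: 0.4762, Y: 0.5238)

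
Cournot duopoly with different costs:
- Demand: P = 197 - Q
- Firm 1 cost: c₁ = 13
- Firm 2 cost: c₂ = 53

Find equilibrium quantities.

q₁* = 74.67, q₂* = 34.67

Work:
Reaction: q₁ = (197 - 13 - q₂)/2
Reaction: q₂ = (197 - 53 - q₁)/2
Solve simultaneously:
q₁* = (197 - 2×13 + 53)/3 = 74.67
q₂* = (197 - 2×53 + 13)/3 = 34.67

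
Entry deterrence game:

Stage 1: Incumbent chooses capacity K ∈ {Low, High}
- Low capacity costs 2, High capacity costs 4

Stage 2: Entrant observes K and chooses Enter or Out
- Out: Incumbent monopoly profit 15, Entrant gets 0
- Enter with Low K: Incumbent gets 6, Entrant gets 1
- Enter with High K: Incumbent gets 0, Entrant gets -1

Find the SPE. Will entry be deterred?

SPE: (High, Enter|Low, Out|High); Entry deterred. Incumbent net profit = 11

Work:
After Low K: Entrant enters (1 > 0)
After High K: Entrant stays out (-1 < 0)
Incumbent: Low → 6−2=4, High → 15−4=11
Incumbent chooses High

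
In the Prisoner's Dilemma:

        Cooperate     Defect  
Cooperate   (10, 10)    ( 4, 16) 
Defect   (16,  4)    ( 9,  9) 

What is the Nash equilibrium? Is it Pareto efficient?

(Defect, Defect) is NE; not Pareto efficient

Work:
Defect dominates Cooperate for both players:
If P2 cooperates: Defect (16) > Cooperate (10)
If P2 defects: Defect (9) > Cooperate (4)
NE: (Defect, Defect) with payoff (9, 9)
But (Cooperate, Cooperate) = (10, 10) Pareto dominates (9, 9)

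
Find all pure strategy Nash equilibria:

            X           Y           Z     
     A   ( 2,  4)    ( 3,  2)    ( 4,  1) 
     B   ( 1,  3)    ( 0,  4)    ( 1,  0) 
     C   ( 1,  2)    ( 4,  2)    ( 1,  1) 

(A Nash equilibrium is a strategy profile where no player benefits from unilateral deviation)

Nash equilibrium: (A, X), (C, Y)

Work:
Best responses:
  P1 vs X: payoffs [2, 1, 1] → best response A (payoff 2)
  P1 vs Y: payoffs [3, 0, 4] → best response C (payoff 4)
  P1 vs Z: payoffs [4, 1, 1] → best response A (payoff 4)
  P2 vs A: payoffs [4, 2, 1] → best response X (payoff 4)
  P2 vs B: payoffs [3, 4, 0] → best response Y (payoff 4)
  P2 vs C: payoffs [2, 2, 1] → best response X/Y (payoff 2)
Mutual best responses: (A,X), (C,Y) → Nash equilibria.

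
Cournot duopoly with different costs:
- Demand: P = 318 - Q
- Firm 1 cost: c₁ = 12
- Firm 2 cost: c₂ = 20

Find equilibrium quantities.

q₁* = 104.67, q₂* = 96.67

Work:
Reaction: q₁ = (318 - 12 - q₂)/2
Reaction: q₂ = (318 - 20 - q₁)/2
Solve simultaneously:
q₁* = (318 - 2×12 + 20)/3 = 104.67
q₂* = (318 - 2×20 + 12)/3 = 96.67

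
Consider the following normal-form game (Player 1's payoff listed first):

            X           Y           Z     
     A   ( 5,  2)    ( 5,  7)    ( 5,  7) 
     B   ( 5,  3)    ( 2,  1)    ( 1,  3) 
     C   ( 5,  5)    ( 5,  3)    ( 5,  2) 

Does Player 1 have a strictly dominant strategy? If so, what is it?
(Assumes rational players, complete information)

No strictly dominant strategy exists for Player 1

Work:
A strategy strictly dominates another if it gives a strictly higher payoff against every opponent action. Compare each pair of P1's strategies column-by-column:
  A vs B: [5 vs 5, 5 vs 2, 5 vs 1] → A does not strictly dominate B (column X: 5 ≤ 5)
  A vs C: [5 vs 5, 5 vs 5, 5 vs 5] → A does not strictly dominate C (column X: 5 ≤ 5)
  B vs A: [5 vs 5, 2 vs 5, 1 vs 5] → B does not strictly dominate A (column X: 5 ≤ 5)
  B vs C: [5 vs 5, 2 vs 5, 1 vs 5] → B does not strictly dominate C (column X: 5 ≤ 5)
  C vs A: [5 vs 5, 5 vs 5, 5 vs 5] → C does not strictly dominate A (column X: 5 ≤ 5)
  C vs B: [5 vs 5, 5 vs 2, 5 vs 1] → C does not strictly dominate B (column X: 5 ≤ 5)
No single strategy strictly dominates all others → no strictly dominant strategy.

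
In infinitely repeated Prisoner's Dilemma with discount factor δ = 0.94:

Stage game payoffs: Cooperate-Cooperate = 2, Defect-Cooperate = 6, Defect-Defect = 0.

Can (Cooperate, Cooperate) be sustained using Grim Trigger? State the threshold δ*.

δ* = 0.6667; since δ = 0.94 ≥ 0.6667, cooperation can be sustained

Work:
For Grim Trigger:
Cooperate forever: 2/(1-δ)
Defect then punished: 6 + 0·δ/(1-δ)
Need: 2/(1-δ) ≥ 6 + 0·δ/(1-δ)
Solving: δ ≥ (T-R)/(T-P) = (6-2)/(6-0) = 0.6667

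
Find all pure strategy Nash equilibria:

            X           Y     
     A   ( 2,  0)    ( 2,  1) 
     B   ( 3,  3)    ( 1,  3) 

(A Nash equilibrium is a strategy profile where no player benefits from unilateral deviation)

Nash equilibrium: (A, Y), (B, X)

Work:
Best responses:
  P1 vs X: payoffs [2, 3] → best response B (payoff 3)
  P1 vs Y: payoffs [2, 1] → best response A (payoff 2)
  P2 vs A: payoffs [0, 1] → best response Y (payoff 1)
  P2 vs B: payoffs [3, 3] → best response X/Y (payoff 3)
Mutual best responses: (A,Y), (B,X) → Nash equilibria.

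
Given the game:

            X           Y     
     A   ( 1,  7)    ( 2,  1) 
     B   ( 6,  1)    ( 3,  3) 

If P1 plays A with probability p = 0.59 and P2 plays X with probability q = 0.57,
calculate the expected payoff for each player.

E[P1] = 2.7748, E[P2] = 3.3704

Work:
E[P1] = p·q·π₁(A,X) + p·(1-q)·π₁(A,Y) + (1-p)·q·π₁(B,X) + (1-p)·(1-q)·π₁(B,Y)
= 0.59·0.57·1 + 0.59·0.43·2 + 0.41·0.57·6 + 0.41·0.43·3
= 2.7748

E[P2] = 3.3704 (similar calculation)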